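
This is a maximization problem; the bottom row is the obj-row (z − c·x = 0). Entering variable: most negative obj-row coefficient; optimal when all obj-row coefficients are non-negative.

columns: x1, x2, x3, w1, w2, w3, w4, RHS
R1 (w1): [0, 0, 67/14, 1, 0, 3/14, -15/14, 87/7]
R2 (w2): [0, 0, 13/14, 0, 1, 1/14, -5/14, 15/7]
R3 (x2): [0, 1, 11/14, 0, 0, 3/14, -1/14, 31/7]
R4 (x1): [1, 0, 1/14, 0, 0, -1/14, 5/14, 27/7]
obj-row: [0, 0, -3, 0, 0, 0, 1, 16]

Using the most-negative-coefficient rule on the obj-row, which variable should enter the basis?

x3

Negative obj-row entries: x3: -3.
The most negative is -3 in column x3, so x3 enters.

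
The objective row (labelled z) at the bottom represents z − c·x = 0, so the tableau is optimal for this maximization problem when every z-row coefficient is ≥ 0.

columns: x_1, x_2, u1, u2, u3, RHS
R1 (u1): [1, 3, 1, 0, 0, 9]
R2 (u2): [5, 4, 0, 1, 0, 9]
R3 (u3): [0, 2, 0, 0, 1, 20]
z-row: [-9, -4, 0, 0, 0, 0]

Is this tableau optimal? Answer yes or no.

no

The z-row has a negative entry -9 in column x_1, so it is not optimal.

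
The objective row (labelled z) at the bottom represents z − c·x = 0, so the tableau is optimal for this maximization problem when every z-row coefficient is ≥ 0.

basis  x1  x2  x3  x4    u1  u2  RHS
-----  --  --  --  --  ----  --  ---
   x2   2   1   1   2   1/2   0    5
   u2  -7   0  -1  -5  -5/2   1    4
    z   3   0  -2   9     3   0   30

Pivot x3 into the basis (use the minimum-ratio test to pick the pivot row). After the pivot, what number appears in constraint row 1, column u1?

1/2

Ratio test on column x3 — row 1: 5/1 = 5; row 2: entry -1 ≤ 0. Minimum is 5 at row 1 (x2 leaves); pivot element 1.
Divide row 1 by 1; eliminate column x3 from the other rows.
In the new row 1, the u1 entry is the old entry divided by the pivot: (1/2)/1 = 1/2.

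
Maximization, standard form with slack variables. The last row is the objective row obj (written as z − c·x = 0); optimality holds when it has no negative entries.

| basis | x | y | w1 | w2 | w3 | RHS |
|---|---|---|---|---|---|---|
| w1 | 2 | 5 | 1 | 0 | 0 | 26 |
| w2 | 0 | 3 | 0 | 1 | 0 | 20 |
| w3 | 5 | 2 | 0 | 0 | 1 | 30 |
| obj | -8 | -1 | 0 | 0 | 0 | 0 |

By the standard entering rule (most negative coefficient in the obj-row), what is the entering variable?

Negative obj-row entries: x: -8, y: -1.
The most negative is -8 in column x, so x enters.

x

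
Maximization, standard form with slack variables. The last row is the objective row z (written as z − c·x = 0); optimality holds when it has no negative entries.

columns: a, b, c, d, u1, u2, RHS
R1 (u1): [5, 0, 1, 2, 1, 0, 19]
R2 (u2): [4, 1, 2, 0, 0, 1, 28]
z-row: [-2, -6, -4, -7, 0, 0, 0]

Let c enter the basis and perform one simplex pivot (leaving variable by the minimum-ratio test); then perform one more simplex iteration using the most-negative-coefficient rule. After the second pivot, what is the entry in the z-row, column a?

33/2

Ratio test on column c — row 1: 19/1 = 19; row 2: 28/2 = 14. Minimum is 14 at row 2 (u2 leaves); pivot element 2.
Divide row 2 by 2; eliminate column c from the other rows.
Second iteration: most negative z-row entry is -7 in column d, so d enters.
Ratio test on column d — row 1: 5/2 = 5/2; row 2: entry 0 ≤ 0. Minimum is 5/2 at row 1 (u1 leaves); pivot element 2.
Divide row 1 by 2; eliminate column d from the other rows.
After both pivots, the entry at the z-row, column a is 33/2.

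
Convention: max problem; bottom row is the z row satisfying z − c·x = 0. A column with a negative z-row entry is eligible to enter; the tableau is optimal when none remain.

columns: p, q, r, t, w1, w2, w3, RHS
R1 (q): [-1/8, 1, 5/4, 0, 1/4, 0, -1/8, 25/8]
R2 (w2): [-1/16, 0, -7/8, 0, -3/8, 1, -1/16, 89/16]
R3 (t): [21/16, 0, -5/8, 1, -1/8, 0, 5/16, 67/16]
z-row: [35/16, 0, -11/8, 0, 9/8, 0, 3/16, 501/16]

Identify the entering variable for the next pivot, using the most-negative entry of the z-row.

Negative z-row entries: r: -11/8.
The most negative is -11/8 in column r, so r enters.

r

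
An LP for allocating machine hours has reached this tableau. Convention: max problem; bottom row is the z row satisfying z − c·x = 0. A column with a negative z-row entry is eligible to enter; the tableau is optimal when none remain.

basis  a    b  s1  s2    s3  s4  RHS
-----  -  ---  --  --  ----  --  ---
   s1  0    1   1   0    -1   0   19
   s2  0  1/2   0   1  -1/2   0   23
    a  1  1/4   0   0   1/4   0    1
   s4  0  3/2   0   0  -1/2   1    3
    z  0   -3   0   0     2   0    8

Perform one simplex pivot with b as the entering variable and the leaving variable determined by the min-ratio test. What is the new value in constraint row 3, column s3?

Ratio test on column b — row 1: 19/1 = 19; row 2: 23/(1/2) = 46; row 3: 1/(1/4) = 4; row 4: 3/(3/2) = 2. Minimum is 2 at row 4 (s4 leaves); pivot element 3/2.
Divide row 4 by 3/2; eliminate column b from the other rows.
Row 3 update in column s3: 1/4 − (1/4)·(-1/3) = 1/3.

1/3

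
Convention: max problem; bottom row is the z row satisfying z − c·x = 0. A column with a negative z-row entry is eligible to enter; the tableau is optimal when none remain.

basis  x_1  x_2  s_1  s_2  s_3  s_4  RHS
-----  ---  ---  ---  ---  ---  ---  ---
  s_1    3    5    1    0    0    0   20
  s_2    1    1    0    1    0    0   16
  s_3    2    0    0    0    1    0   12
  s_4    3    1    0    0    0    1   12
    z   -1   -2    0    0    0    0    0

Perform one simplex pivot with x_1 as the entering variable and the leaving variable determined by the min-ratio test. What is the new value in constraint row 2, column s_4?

-1/3

Ratio test on column x_1 — row 1: 20/3 = 20/3; row 2: 16/1 = 16; row 3: 12/2 = 6; row 4: 12/3 = 4. Minimum is 4 at row 4 (s_4 leaves); pivot element 3.
Divide row 4 by 3; eliminate column x_1 from the other rows.
Row 2 update in column s_4: 0 − 1·(1/3) = -1/3.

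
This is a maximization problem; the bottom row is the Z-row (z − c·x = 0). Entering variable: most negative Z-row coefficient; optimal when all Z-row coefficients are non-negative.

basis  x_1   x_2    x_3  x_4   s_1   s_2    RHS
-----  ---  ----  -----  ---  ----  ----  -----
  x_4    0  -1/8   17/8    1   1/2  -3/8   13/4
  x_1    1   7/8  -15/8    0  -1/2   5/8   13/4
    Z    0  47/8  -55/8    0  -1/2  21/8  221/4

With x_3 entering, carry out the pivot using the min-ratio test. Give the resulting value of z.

Ratio test on column x_3 — row 1: (13/4)/(17/8) = 26/17; row 2: entry -15/8 ≤ 0. Minimum is 26/17 at row 1 (x_4 leaves); pivot element 17/8.
Pivot on row 1; the Z-row RHS becomes 221/4 − (-55/8)·(26/17) = 1118/17.

1118/17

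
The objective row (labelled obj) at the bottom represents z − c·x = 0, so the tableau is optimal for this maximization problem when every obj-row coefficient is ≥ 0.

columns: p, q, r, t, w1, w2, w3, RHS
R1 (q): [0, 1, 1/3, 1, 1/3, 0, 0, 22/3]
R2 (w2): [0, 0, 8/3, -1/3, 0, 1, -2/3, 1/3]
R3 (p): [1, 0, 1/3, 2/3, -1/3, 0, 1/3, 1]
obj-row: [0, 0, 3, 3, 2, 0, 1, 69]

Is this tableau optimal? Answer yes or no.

yes

Every obj-row coefficient is ≥ 0, so the tableau is optimal.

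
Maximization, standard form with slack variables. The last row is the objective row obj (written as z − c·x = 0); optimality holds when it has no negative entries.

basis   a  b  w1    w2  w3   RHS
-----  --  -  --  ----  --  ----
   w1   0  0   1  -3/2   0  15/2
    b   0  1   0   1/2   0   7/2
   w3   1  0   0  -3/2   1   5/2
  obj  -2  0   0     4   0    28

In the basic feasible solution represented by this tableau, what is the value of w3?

w3 is basic (row 3); its value is the RHS of that row, 5/2.

5/2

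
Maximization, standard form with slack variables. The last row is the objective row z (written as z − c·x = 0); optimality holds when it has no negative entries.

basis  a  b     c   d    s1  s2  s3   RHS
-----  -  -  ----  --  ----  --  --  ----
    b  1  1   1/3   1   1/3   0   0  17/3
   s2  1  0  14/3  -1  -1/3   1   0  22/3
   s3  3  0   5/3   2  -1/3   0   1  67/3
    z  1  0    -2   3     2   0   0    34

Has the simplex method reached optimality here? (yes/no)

The z-row has a negative entry -2 in column c, so it is not optimal.

no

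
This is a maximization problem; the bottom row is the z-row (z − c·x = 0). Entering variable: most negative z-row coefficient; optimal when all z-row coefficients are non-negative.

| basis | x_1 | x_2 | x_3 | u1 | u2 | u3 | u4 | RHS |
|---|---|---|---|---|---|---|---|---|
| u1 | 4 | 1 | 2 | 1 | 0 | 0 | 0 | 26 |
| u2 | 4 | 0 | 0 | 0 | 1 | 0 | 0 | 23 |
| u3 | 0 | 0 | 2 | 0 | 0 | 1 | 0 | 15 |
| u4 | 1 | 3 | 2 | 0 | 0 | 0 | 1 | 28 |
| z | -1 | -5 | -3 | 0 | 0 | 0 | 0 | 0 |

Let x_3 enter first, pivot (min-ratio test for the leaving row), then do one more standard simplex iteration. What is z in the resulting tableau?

Ratio test on column x_3 — row 1: 26/2 = 13; row 2: entry 0 ≤ 0; row 3: 15/2 = 15/2; row 4: 28/2 = 14. Minimum is 15/2 at row 3 (u3 leaves); pivot element 2.
Pivot on row 3; the z-row RHS becomes 0 − (-3)·(15/2) = 45/2.
Next entering variable (most negative z-row entry -5): x_2.
Ratio test on column x_2 — row 1: 11/1 = 11; row 2: entry 0 ≤ 0; row 3: entry 0 ≤ 0; row 4: 13/3 = 13/3. Minimum is 13/3 at row 4 (u4 leaves); pivot element 3.
After the second pivot the z-row RHS is 45/2 − (-5)·(13/3) = 265/6.

265/6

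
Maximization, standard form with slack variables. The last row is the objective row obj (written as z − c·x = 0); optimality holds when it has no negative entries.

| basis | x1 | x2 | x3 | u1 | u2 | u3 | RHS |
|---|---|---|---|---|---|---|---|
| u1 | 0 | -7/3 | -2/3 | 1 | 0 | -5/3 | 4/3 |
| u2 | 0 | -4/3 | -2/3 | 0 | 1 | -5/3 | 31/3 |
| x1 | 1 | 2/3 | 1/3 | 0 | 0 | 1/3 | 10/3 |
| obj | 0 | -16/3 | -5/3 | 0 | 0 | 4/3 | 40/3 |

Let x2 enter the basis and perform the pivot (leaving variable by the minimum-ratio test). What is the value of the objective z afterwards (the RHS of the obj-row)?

40

Ratio test on column x2 — row 1: entry -7/3 ≤ 0; row 2: entry -4/3 ≤ 0; row 3: (10/3)/(2/3) = 5. Minimum is 5 at row 3 (x1 leaves); pivot element 2/3.
Pivot on row 3; the obj-row RHS becomes 40/3 − (-16/3)·5 = 40.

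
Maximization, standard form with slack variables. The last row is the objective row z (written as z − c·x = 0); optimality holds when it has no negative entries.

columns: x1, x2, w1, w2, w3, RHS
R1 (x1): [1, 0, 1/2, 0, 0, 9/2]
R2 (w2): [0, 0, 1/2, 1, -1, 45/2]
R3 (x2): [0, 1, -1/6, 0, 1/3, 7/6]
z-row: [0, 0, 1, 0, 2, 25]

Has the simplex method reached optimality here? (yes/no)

Every z-row coefficient is ≥ 0, so the tableau is optimal.

yes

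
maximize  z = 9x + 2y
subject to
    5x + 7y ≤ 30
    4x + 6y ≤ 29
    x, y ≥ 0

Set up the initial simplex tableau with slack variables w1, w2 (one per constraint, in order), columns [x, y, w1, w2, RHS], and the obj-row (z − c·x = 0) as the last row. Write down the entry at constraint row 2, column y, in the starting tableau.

Constraint 2 has coefficient 6 on y.

6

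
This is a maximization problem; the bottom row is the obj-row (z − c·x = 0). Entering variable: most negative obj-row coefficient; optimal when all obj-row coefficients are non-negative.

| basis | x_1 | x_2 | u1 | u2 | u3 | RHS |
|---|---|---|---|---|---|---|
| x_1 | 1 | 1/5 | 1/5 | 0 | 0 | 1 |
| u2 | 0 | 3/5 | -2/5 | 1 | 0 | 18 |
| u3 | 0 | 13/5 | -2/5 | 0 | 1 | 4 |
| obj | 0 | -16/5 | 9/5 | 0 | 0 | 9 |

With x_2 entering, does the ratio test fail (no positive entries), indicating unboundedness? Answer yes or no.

Column x_2 has positive entries in row(s) 1, 2, 3, so the ratio test bounds it — not unbounded.

no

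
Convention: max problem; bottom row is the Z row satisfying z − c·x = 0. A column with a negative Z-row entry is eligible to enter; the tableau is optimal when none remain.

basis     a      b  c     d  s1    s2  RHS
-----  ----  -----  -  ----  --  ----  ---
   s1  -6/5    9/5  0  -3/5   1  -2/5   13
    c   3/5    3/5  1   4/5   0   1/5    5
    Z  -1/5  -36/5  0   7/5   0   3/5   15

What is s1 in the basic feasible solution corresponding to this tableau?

13

s1 is basic (row 1); its value is the RHS of that row, 13.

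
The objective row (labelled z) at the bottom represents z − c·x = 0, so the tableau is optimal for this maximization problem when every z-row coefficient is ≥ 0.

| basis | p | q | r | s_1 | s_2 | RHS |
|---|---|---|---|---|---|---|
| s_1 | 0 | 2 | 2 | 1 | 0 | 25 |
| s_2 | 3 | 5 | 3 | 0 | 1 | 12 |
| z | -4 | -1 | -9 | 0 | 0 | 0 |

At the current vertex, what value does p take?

p is not in the basis, so in the current basic feasible solution p = 0.

0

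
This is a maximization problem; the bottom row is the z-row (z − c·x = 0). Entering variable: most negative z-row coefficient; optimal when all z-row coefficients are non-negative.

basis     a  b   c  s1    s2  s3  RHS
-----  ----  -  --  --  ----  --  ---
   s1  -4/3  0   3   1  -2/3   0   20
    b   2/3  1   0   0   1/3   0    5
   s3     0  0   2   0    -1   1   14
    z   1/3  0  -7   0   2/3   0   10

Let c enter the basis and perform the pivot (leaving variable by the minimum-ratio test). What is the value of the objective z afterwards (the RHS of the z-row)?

170/3

Ratio test on column c — row 1: 20/3 = 20/3; row 2: entry 0 ≤ 0; row 3: 14/2 = 7. Minimum is 20/3 at row 1 (s1 leaves); pivot element 3.
Pivot on row 1; the z-row RHS becomes 10 − (-7)·(20/3) = 170/3.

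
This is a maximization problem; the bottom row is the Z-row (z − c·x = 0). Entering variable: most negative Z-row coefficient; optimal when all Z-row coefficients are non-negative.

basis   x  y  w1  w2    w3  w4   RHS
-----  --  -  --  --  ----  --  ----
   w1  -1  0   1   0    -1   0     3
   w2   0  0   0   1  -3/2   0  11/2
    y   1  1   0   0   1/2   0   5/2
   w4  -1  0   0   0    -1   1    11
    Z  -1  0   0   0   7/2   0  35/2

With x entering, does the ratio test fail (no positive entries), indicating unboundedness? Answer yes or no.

Column x has positive entries in row(s) 3, so the ratio test bounds it — not unbounded.

no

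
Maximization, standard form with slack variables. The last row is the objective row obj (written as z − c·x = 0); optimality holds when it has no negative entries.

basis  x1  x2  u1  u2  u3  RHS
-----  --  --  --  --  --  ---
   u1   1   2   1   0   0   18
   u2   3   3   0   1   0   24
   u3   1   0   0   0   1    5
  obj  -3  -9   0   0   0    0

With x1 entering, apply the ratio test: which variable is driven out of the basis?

u3

Column x1 entries and ratios — u1: 18/1 = 18; u2: 24/3 = 8; u3: 5/1 = 5.
Smallest ratio is 5 in the row of u3, so u3 leaves.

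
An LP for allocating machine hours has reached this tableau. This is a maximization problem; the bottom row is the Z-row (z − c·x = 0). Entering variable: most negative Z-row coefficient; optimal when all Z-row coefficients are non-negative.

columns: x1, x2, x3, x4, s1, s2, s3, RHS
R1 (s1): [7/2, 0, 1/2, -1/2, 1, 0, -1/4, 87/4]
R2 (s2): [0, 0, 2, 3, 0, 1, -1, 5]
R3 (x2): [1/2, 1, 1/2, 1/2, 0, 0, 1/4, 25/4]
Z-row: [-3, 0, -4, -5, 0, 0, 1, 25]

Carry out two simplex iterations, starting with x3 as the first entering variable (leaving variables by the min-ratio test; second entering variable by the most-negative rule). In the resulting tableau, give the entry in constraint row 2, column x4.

3/2

Ratio test on column x3 — row 1: (87/4)/(1/2) = 87/2; row 2: 5/2 = 5/2; row 3: (25/4)/(1/2) = 25/2. Minimum is 5/2 at row 2 (s2 leaves); pivot element 2.
Divide row 2 by 2; eliminate column x3 from the other rows.
Second iteration: most negative Z-row entry is -3 in column x1, so x1 enters.
Ratio test on column x1 — row 1: (41/2)/(7/2) = 41/7; row 2: entry 0 ≤ 0; row 3: 5/(1/2) = 10. Minimum is 41/7 at row 1 (s1 leaves); pivot element 7/2.
Divide row 1 by 7/2; eliminate column x1 from the other rows.
After both pivots, the entry at constraint row 2, column x4 is 3/2.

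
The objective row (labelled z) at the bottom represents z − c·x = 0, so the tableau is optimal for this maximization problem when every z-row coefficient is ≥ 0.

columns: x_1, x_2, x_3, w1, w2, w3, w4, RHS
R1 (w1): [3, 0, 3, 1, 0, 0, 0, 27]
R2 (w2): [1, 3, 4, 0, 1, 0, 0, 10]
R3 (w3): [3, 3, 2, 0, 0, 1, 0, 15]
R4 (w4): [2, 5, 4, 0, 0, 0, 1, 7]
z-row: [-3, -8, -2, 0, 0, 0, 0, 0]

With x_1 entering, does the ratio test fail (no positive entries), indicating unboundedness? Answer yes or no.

Column x_1 has positive entries in row(s) 1, 2, 3, 4, so the ratio test bounds it — not unbounded.

no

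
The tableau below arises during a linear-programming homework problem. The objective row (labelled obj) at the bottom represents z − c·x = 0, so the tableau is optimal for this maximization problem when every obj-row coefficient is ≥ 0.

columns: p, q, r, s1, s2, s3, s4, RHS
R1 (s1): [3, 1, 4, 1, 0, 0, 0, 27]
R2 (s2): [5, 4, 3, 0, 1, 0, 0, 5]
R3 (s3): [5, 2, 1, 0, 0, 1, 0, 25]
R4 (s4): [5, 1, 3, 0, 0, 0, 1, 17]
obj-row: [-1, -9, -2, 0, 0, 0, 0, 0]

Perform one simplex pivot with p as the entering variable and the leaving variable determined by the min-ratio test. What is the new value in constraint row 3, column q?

-2

Ratio test on column p — row 1: 27/3 = 9; row 2: 5/5 = 1; row 3: 25/5 = 5; row 4: 17/5 = 17/5. Minimum is 1 at row 2 (s2 leaves); pivot element 5.
Divide row 2 by 5; eliminate column p from the other rows.
Row 3 update in column q: 2 − 5·(4/5) = -2.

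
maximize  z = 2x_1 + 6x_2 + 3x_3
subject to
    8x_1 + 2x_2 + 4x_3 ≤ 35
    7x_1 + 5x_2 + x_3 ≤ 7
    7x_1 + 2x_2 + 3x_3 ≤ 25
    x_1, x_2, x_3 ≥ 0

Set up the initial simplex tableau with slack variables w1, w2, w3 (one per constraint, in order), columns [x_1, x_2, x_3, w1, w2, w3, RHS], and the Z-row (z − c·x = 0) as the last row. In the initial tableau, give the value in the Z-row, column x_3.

The Z-row carries the negated objective coefficients: the x_3 entry is -3.

-3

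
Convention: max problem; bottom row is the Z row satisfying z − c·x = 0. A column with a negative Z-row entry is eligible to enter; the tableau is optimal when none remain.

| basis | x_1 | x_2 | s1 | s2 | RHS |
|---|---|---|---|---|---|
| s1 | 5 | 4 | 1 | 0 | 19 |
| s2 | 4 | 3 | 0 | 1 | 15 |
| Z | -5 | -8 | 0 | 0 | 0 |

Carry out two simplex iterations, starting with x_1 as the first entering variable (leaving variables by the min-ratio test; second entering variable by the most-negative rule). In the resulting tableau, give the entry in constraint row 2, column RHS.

Ratio test on column x_1 — row 1: 19/5 = 19/5; row 2: 15/4 = 15/4. Minimum is 15/4 at row 2 (s2 leaves); pivot element 4.
Divide row 2 by 4; eliminate column x_1 from the other rows.
Second iteration: most negative Z-row entry is -17/4 in column x_2, so x_2 enters.
Ratio test on column x_2 — row 1: (1/4)/(1/4) = 1; row 2: (15/4)/(3/4) = 5. Minimum is 1 at row 1 (s1 leaves); pivot element 1/4.
Divide row 1 by 1/4; eliminate column x_2 from the other rows.
After both pivots, the entry at constraint row 2, column RHS is 3.

3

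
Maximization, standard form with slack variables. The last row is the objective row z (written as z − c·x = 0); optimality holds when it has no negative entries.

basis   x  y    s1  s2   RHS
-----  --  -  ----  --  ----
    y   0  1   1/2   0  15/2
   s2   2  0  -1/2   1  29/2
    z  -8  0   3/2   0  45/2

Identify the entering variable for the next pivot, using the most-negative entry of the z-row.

Negative z-row entries: x: -8.
The most negative is -8 in column x, so x enters.

x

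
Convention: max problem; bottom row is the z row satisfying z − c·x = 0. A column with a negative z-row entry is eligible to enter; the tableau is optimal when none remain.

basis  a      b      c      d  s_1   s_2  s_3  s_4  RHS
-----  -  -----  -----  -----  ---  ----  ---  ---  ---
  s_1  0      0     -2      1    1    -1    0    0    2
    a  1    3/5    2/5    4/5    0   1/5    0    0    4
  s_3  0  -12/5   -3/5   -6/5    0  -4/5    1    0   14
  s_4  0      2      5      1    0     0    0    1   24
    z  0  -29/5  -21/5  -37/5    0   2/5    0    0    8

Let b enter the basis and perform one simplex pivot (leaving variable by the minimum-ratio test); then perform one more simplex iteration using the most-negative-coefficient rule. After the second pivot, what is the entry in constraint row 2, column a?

Ratio test on column b — row 1: entry 0 ≤ 0; row 2: 4/(3/5) = 20/3; row 3: entry -12/5 ≤ 0; row 4: 24/2 = 12. Minimum is 20/3 at row 2 (a leaves); pivot element 3/5.
Divide row 2 by 3/5; eliminate column b from the other rows.
Second iteration: most negative z-row entry is -1/3 in column c, so c enters.
Ratio test on column c — row 1: entry -2 ≤ 0; row 2: (20/3)/(2/3) = 10; row 3: 30/1 = 30; row 4: (32/3)/(11/3) = 32/11. Minimum is 32/11 at row 4 (s_4 leaves); pivot element 11/3.
Divide row 4 by 11/3; eliminate column c from the other rows.
After both pivots, the entry at constraint row 2, column a is 25/11.

25/11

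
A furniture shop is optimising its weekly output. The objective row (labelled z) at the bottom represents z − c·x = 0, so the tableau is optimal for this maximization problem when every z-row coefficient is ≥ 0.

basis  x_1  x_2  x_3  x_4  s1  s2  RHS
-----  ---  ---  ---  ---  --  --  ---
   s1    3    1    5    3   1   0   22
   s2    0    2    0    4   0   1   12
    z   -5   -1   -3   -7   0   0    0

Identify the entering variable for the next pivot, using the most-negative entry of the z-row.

Negative z-row entries: x_1: -5, x_2: -1, x_3: -3, x_4: -7.
The most negative is -7 in column x_4, so x_4 enters.

x_4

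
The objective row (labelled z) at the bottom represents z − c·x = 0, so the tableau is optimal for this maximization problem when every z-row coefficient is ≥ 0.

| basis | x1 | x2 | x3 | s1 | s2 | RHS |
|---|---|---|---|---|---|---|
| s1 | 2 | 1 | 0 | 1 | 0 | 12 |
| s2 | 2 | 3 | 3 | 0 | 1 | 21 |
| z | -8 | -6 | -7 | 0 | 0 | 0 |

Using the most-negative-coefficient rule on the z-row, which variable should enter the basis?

x1

Negative z-row entries: x1: -8, x2: -6, x3: -7.
The most negative is -8 in column x1, so x1 enters.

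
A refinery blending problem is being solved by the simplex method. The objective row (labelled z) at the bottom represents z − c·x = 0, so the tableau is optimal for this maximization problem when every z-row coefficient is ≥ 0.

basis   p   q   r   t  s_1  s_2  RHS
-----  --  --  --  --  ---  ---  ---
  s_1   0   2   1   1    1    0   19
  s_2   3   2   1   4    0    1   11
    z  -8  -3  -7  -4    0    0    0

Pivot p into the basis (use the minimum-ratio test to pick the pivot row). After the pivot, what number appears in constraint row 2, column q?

2/3

Ratio test on column p — row 1: entry 0 ≤ 0; row 2: 11/3 = 11/3. Minimum is 11/3 at row 2 (s_2 leaves); pivot element 3.
Divide row 2 by 3; eliminate column p from the other rows.
In the new row 2, the q entry is the old entry divided by the pivot: 2/3 = 2/3.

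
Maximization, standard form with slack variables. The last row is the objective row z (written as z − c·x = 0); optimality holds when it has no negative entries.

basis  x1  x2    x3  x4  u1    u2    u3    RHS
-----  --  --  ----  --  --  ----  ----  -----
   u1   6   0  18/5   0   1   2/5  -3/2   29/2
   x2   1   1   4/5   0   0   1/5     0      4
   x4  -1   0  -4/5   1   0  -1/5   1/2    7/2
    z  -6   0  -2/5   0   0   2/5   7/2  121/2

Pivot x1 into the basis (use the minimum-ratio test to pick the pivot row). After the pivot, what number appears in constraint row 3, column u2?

Ratio test on column x1 — row 1: (29/2)/6 = 29/12; row 2: 4/1 = 4; row 3: entry -1 ≤ 0. Minimum is 29/12 at row 1 (u1 leaves); pivot element 6.
Divide row 1 by 6; eliminate column x1 from the other rows.
Row 3 update in column u2: -1/5 − (-1)·(1/15) = -2/15.

-2/15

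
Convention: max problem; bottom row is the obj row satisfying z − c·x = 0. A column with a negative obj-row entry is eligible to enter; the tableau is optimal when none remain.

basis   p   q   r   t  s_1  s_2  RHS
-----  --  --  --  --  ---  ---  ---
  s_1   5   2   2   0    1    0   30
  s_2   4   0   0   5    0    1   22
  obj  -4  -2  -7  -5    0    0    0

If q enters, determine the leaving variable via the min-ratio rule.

s_1

Column q entries and ratios — s_1: 30/2 = 15; s_2: 0 ≤ 0, skip.
Smallest ratio is 15 in the row of s_1, so s_1 leaves.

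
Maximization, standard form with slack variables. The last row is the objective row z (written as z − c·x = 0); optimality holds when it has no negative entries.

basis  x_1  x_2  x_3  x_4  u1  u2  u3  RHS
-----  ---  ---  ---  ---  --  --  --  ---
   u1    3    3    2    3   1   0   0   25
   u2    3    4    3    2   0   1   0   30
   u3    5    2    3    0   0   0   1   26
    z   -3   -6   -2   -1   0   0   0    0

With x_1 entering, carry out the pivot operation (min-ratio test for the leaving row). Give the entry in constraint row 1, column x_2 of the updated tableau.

Ratio test on column x_1 — row 1: 25/3 = 25/3; row 2: 30/3 = 10; row 3: 26/5 = 26/5. Minimum is 26/5 at row 3 (u3 leaves); pivot element 5.
Divide row 3 by 5; eliminate column x_1 from the other rows.
Row 1 update in column x_2: 3 − 3·(2/5) = 9/5.

9/5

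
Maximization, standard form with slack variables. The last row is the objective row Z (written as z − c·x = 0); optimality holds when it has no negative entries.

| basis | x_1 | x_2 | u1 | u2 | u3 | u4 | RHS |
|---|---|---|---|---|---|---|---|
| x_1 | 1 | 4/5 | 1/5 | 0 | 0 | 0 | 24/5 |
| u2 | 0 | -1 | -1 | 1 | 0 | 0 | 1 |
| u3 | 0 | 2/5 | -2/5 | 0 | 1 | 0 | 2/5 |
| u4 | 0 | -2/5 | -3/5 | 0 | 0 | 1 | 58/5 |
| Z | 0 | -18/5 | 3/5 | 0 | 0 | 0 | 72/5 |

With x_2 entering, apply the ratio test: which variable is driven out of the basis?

Column x_2 entries and ratios — x_1: (24/5)/(4/5) = 6; u2: -1 ≤ 0, skip; u3: (2/5)/(2/5) = 1; u4: -2/5 ≤ 0, skip.
Smallest ratio is 1 in the row of u3, so u3 leaves.

u3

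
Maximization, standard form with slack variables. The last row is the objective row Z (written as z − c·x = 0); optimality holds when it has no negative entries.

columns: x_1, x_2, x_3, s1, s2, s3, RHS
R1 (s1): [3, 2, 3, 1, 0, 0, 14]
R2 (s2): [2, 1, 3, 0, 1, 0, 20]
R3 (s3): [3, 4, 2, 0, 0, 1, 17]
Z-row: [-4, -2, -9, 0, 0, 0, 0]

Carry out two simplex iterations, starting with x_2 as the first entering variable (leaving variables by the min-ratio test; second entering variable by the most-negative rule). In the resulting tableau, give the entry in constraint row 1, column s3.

Ratio test on column x_2 — row 1: 14/2 = 7; row 2: 20/1 = 20; row 3: 17/4 = 17/4. Minimum is 17/4 at row 3 (s3 leaves); pivot element 4.
Divide row 3 by 4; eliminate column x_2 from the other rows.
Second iteration: most negative Z-row entry is -8 in column x_3, so x_3 enters.
Ratio test on column x_3 — row 1: (11/2)/2 = 11/4; row 2: (63/4)/(5/2) = 63/10; row 3: (17/4)/(1/2) = 17/2. Minimum is 11/4 at row 1 (s1 leaves); pivot element 2.
Divide row 1 by 2; eliminate column x_3 from the other rows.
After both pivots, the entry at constraint row 1, column s3 is -1/4.

-1/4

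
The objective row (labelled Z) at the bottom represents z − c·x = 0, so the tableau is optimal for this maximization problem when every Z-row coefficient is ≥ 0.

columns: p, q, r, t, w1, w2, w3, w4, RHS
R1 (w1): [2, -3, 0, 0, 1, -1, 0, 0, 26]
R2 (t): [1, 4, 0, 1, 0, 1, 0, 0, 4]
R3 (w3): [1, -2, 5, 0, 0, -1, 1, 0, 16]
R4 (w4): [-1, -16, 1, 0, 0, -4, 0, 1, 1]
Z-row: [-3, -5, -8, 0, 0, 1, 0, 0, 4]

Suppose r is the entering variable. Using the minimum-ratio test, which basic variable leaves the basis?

w4

Column r entries and ratios — w1: 0 ≤ 0, skip; t: 0 ≤ 0, skip; w3: 16/5 = 16/5; w4: 1/1 = 1.
Smallest ratio is 1 in the row of w4, so w4 leaves.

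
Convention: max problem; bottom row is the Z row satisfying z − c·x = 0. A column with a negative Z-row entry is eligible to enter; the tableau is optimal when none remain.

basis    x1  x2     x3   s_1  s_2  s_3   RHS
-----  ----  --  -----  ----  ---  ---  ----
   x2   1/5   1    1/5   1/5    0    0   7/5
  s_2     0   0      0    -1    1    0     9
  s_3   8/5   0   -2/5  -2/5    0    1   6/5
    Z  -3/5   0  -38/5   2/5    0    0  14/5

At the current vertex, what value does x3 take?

x3 is not in the basis, so in the current basic feasible solution x3 = 0.

0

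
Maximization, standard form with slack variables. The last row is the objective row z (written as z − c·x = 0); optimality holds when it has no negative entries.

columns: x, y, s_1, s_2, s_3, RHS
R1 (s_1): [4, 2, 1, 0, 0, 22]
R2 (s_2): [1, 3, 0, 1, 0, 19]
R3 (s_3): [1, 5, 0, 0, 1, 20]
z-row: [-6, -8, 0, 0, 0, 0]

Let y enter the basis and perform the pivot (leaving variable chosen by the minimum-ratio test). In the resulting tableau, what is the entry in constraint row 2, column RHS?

7

Ratio test on column y — row 1: 22/2 = 11; row 2: 19/3 = 19/3; row 3: 20/5 = 4. Minimum is 4 at row 3 (s_3 leaves); pivot element 5.
Divide row 3 by 5; eliminate column y from the other rows.
Row 2 update in column RHS: 19 − 3·4 = 7.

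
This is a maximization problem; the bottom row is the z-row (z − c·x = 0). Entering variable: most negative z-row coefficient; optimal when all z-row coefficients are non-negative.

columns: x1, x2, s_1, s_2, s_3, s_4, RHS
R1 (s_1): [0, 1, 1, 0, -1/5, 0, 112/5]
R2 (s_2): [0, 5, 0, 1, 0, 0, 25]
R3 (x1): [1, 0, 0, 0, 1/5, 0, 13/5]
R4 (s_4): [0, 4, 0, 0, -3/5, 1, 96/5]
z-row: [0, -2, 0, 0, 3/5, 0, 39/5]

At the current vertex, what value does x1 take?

13/5

x1 is basic (row 3); its value is the RHS of that row, 13/5.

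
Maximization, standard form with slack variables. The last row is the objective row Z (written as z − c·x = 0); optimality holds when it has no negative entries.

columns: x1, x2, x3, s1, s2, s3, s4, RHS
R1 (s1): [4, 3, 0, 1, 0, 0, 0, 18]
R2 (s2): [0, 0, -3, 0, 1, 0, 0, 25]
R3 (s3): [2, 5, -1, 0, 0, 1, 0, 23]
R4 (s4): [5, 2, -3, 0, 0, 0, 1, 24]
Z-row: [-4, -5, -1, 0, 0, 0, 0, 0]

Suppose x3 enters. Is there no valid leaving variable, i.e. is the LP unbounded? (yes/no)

yes

Every constraint-row entry in column x3 is ≤ 0, so increasing x3 is unbounded.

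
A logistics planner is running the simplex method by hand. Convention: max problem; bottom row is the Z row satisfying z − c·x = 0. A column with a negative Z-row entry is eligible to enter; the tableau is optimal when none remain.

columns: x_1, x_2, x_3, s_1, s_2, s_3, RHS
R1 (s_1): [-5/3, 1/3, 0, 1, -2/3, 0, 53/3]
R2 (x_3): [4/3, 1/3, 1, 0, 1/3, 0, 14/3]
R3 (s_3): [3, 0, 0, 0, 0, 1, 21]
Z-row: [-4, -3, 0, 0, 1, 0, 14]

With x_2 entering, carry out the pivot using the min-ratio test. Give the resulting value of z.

Ratio test on column x_2 — row 1: (53/3)/(1/3) = 53; row 2: (14/3)/(1/3) = 14; row 3: entry 0 ≤ 0. Minimum is 14 at row 2 (x_3 leaves); pivot element 1/3.
Pivot on row 2; the Z-row RHS becomes 14 − (-3)·14 = 56.

56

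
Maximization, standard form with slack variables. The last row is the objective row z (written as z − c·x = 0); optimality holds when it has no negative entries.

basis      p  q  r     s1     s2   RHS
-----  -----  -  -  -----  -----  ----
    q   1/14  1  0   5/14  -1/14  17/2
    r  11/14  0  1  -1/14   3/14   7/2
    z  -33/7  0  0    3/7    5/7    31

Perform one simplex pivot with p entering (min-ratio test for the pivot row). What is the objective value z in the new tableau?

Ratio test on column p — row 1: (17/2)/(1/14) = 119; row 2: (7/2)/(11/14) = 49/11. Minimum is 49/11 at row 2 (r leaves); pivot element 11/14.
Pivot on row 2; the z-row RHS becomes 31 − (-33/7)·(49/11) = 52.

52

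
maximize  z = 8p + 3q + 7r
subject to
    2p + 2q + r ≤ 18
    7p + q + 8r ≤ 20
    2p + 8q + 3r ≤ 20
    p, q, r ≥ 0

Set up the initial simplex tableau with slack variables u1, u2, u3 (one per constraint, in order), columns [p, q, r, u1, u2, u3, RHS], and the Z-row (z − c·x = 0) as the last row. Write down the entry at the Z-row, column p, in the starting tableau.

-8

The Z-row carries the negated objective coefficients: the p entry is -8.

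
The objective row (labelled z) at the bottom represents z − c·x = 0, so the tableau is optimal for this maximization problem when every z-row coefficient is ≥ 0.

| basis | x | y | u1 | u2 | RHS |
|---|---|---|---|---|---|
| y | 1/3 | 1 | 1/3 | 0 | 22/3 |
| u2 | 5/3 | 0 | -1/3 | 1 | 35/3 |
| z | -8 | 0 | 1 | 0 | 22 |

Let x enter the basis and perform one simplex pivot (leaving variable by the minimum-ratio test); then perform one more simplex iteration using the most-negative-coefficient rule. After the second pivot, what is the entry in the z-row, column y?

3/2

Ratio test on column x — row 1: (22/3)/(1/3) = 22; row 2: (35/3)/(5/3) = 7. Minimum is 7 at row 2 (u2 leaves); pivot element 5/3.
Divide row 2 by 5/3; eliminate column x from the other rows.
Second iteration: most negative z-row entry is -3/5 in column u1, so u1 enters.
Ratio test on column u1 — row 1: 5/(2/5) = 25/2; row 2: entry -1/5 ≤ 0. Minimum is 25/2 at row 1 (y leaves); pivot element 2/5.
Divide row 1 by 2/5; eliminate column u1 from the other rows.
After both pivots, the entry at the z-row, column y is 3/2.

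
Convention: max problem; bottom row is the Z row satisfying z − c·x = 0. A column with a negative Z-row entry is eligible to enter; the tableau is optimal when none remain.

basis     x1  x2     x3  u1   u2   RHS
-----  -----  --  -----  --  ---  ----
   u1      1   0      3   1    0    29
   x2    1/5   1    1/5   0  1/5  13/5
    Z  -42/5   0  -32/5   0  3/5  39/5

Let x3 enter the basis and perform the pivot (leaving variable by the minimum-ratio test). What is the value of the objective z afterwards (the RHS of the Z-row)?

Ratio test on column x3 — row 1: 29/3 = 29/3; row 2: (13/5)/(1/5) = 13. Minimum is 29/3 at row 1 (u1 leaves); pivot element 3.
Pivot on row 1; the Z-row RHS becomes 39/5 − (-32/5)·(29/3) = 209/3.

209/3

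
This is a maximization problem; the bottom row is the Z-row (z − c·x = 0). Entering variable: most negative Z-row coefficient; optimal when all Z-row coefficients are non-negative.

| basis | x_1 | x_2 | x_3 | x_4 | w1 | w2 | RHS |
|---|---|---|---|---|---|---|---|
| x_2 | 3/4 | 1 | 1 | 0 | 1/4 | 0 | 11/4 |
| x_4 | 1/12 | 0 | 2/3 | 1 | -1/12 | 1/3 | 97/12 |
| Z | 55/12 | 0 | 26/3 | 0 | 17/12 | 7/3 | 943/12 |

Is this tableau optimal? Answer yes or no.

yes

Every Z-row coefficient is ≥ 0, so the tableau is optimal.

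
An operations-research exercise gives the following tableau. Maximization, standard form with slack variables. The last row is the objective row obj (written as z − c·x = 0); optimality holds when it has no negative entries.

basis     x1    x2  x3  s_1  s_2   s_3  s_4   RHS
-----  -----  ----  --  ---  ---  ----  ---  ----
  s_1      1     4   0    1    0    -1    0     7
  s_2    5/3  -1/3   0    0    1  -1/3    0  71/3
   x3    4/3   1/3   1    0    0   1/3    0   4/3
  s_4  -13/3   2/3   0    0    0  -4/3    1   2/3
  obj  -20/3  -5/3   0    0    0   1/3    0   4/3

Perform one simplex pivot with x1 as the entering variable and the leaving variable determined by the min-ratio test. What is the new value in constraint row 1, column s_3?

Ratio test on column x1 — row 1: 7/1 = 7; row 2: (71/3)/(5/3) = 71/5; row 3: (4/3)/(4/3) = 1; row 4: entry -13/3 ≤ 0. Minimum is 1 at row 3 (x3 leaves); pivot element 4/3.
Divide row 3 by 4/3; eliminate column x1 from the other rows.
Row 1 update in column s_3: -1 − 1·(1/4) = -5/4.

-5/4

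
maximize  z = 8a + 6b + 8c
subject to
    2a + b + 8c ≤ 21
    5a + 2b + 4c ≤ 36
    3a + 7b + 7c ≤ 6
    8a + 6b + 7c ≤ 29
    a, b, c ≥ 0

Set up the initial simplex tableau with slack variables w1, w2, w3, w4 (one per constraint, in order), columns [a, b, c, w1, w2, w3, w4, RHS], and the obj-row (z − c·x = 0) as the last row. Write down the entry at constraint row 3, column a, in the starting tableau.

3

Constraint 3 has coefficient 3 on a.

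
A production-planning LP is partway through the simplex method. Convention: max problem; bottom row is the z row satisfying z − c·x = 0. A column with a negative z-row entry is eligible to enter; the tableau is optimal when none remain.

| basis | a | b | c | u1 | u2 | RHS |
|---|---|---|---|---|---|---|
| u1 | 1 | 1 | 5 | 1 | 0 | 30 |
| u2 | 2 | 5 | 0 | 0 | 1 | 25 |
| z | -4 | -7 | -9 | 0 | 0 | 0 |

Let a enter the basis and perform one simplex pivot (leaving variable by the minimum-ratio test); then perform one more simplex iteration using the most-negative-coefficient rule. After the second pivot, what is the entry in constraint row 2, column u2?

1/2

Ratio test on column a — row 1: 30/1 = 30; row 2: 25/2 = 25/2. Minimum is 25/2 at row 2 (u2 leaves); pivot element 2.
Divide row 2 by 2; eliminate column a from the other rows.
Second iteration: most negative z-row entry is -9 in column c, so c enters.
Ratio test on column c — row 1: (35/2)/5 = 7/2; row 2: entry 0 ≤ 0. Minimum is 7/2 at row 1 (u1 leaves); pivot element 5.
Divide row 1 by 5; eliminate column c from the other rows.
After both pivots, the entry at constraint row 2, column u2 is 1/2.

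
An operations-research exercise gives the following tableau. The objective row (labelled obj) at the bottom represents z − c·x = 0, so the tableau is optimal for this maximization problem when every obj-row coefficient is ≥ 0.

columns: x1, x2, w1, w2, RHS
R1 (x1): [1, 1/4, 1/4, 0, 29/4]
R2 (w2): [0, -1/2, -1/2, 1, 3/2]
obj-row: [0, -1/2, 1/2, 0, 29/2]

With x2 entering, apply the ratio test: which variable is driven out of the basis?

x1

Column x2 entries and ratios — x1: (29/4)/(1/4) = 29; w2: -1/2 ≤ 0, skip.
Smallest ratio is 29 in the row of x1, so x1 leaves.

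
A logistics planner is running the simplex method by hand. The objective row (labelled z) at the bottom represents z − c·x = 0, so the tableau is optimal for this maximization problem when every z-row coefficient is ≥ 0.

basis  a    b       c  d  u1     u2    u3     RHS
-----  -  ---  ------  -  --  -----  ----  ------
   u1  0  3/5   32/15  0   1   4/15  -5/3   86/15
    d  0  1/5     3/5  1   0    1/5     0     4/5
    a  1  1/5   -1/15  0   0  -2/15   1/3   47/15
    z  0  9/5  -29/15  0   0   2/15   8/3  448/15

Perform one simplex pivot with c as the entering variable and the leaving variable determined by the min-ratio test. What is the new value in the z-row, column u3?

Ratio test on column c — row 1: (86/15)/(32/15) = 43/16; row 2: (4/5)/(3/5) = 4/3; row 3: entry -1/15 ≤ 0. Minimum is 4/3 at row 2 (d leaves); pivot element 3/5.
Divide row 2 by 3/5; eliminate column c from the other rows.
z-row update in column u3: 8/3 − (-29/15)·0 = 8/3.

8/3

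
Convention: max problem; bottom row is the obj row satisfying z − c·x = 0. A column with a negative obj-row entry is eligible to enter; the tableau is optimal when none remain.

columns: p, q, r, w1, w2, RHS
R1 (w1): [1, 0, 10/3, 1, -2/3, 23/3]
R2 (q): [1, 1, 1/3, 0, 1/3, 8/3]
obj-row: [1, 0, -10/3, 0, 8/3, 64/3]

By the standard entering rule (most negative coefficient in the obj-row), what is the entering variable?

r

Negative obj-row entries: r: -10/3.
The most negative is -10/3 in column r, so r enters.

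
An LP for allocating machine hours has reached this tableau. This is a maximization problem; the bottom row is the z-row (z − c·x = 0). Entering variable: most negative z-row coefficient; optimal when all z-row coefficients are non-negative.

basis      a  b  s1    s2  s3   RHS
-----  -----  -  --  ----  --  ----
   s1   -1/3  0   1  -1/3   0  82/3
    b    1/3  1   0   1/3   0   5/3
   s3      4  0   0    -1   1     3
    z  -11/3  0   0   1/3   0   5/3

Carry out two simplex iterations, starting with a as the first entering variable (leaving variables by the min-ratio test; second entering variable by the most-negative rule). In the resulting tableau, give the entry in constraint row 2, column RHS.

Ratio test on column a — row 1: entry -1/3 ≤ 0; row 2: (5/3)/(1/3) = 5; row 3: 3/4 = 3/4. Minimum is 3/4 at row 3 (s3 leaves); pivot element 4.
Divide row 3 by 4; eliminate column a from the other rows.
Second iteration: most negative z-row entry is -7/12 in column s2, so s2 enters.
Ratio test on column s2 — row 1: entry -5/12 ≤ 0; row 2: (17/12)/(5/12) = 17/5; row 3: entry -1/4 ≤ 0. Minimum is 17/5 at row 2 (b leaves); pivot element 5/12.
Divide row 2 by 5/12; eliminate column s2 from the other rows.
After both pivots, the entry at constraint row 2, column RHS is 17/5.

17/5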